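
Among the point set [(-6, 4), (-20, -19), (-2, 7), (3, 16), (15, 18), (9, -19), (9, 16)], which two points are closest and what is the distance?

Computing all pairwise distances among 7 points:

d((-6, 4), (-20, -19)) = 26.9258
d((-6, 4), (-2, 7)) = 5.0 <-- minimum
d((-6, 4), (3, 16)) = 15.0
d((-6, 4), (15, 18)) = 25.2389
d((-6, 4), (9, -19)) = 27.4591
d((-6, 4), (9, 16)) = 19.2094
d((-20, -19), (-2, 7)) = 31.6228
d((-20, -19), (3, 16)) = 41.8808
d((-20, -19), (15, 18)) = 50.9313
d((-20, -19), (9, -19)) = 29.0
d((-20, -19), (9, 16)) = 45.4533
d((-2, 7), (3, 16)) = 10.2956
d((-2, 7), (15, 18)) = 20.2485
d((-2, 7), (9, -19)) = 28.2312
d((-2, 7), (9, 16)) = 14.2127
d((3, 16), (15, 18)) = 12.1655
d((3, 16), (9, -19)) = 35.5106
d((3, 16), (9, 16)) = 6.0
d((15, 18), (9, -19)) = 37.4833
d((15, 18), (9, 16)) = 6.3246
d((9, -19), (9, 16)) = 35.0

Closest pair: (-6, 4) and (-2, 7) with distance 5.0

The closest pair is (-6, 4) and (-2, 7) with Euclidean distance 5.0. For 7 points, brute-force pairwise comparison is shown above. For large n, the divide-and-conquer algorithm (sort by x, recurse on halves, check the dividing strip) achieves O(n log n).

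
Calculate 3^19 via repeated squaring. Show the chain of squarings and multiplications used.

Computing 3^19 by squaring (build up from 3^1; each line after the first costs one multiplication):

3^1 = 3
3^2 = (3^1)^2 = 3^2 = 9
3^4 = (3^2)^2 = 9^2 = 81
3^8 = (3^4)^2 = 81^2 = 6561
3^9 = 3 * 3^8 = 3 * 6561 = 19683
3^18 = (3^9)^2 = 19683^2 = 387420489
3^19 = 3 * 3^18 = 3 * 387420489 = 1162261467

Result: 1162261467
Multiplications needed: 6 (6 lines after 3^1)

3^19 = 1162261467. Using exponentiation by squaring, this requires 6 multiplications. The key idea: if the exponent is even, square the half-power; if odd, multiply by the base once.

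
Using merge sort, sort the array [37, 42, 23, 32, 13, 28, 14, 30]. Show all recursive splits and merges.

Merge sort trace:

Split: [37, 42, 23, 32, 13, 28, 14, 30] -> [37, 42, 23, 32] and [13, 28, 14, 30]
  Split: [37, 42, 23, 32] -> [37, 42] and [23, 32]
    Split: [37, 42] -> [37] and [42]
    Merge: [37] + [42] -> [37, 42]
    Split: [23, 32] -> [23] and [32]
    Merge: [23] + [32] -> [23, 32]
  Merge: [37, 42] + [23, 32] -> [23, 32, 37, 42]
  Split: [13, 28, 14, 30] -> [13, 28] and [14, 30]
    Split: [13, 28] -> [13] and [28]
    Merge: [13] + [28] -> [13, 28]
    Split: [14, 30] -> [14] and [30]
    Merge: [14] + [30] -> [14, 30]
  Merge: [13, 28] + [14, 30] -> [13, 14, 28, 30]
Merge: [23, 32, 37, 42] + [13, 14, 28, 30] -> [13, 14, 23, 28, 30, 32, 37, 42]

Final sorted array: [13, 14, 23, 28, 30, 32, 37, 42]

The merge sort proceeds by recursively splitting the array and merging sorted halves.
After all merges, the sorted array is [13, 14, 23, 28, 30, 32, 37, 42].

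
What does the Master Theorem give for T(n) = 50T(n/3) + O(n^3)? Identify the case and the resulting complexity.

Master Theorem for T(n) = 50T(n/3) + O(n^3):

a = 50, b = 3, c = 3
log_b(a) = log_3(50) = 3.5609

Case 1: c = 3 < log_3(50) = 3.5609
T(n) = O(n^(log_3 50))

For T(n) = 50T(n/3) + O(n^3): log_3(50) = 3.5609. This is Case 1 of the Master Theorem (c < log_b(a), work dominated by leaves), giving O(n^(log_3 50)).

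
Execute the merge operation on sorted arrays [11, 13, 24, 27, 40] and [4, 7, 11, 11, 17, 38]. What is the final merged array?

Merging process:

Compare 11 vs 4: take 4 from right. Merged: [4]
Compare 11 vs 7: take 7 from right. Merged: [4, 7]
Compare 11 vs 11: take 11 from left. Merged: [4, 7, 11]
Compare 13 vs 11: take 11 from right. Merged: [4, 7, 11, 11]
Compare 13 vs 11: take 11 from right. Merged: [4, 7, 11, 11, 11]
Compare 13 vs 17: take 13 from left. Merged: [4, 7, 11, 11, 11, 13]
Compare 24 vs 17: take 17 from right. Merged: [4, 7, 11, 11, 11, 13, 17]
Compare 24 vs 38: take 24 from left. Merged: [4, 7, 11, 11, 11, 13, 17, 24]
Compare 27 vs 38: take 27 from left. Merged: [4, 7, 11, 11, 11, 13, 17, 24, 27]
Compare 40 vs 38: take 38 from right. Merged: [4, 7, 11, 11, 11, 13, 17, 24, 27, 38]
Append remaining from left: [40]. Merged: [4, 7, 11, 11, 11, 13, 17, 24, 27, 38, 40]

Final merged array: [4, 7, 11, 11, 11, 13, 17, 24, 27, 38, 40]
Total comparisons: 10

The merged array is [4, 7, 11, 11, 11, 13, 17, 24, 27, 38, 40], requiring 10 comparisons. The merge step runs in O(n) time where n is the total number of elements.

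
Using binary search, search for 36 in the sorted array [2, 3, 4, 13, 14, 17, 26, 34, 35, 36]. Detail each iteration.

Binary search for 36 in [2, 3, 4, 13, 14, 17, 26, 34, 35, 36]:

lo=0, hi=9, mid=4, arr[mid]=14 -> 14 < 36, search right half
lo=5, hi=9, mid=7, arr[mid]=34 -> 34 < 36, search right half
lo=8, hi=9, mid=8, arr[mid]=35 -> 35 < 36, search right half
lo=9, hi=9, mid=9, arr[mid]=36 -> Found target at index 9!

Binary search finds 36 at index 9 after 4 comparisons. The search repeatedly halves the search space by comparing with the middle element.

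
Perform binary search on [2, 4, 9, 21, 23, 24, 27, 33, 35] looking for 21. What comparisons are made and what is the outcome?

Binary search for 21 in [2, 4, 9, 21, 23, 24, 27, 33, 35]:

lo=0, hi=8, mid=4, arr[mid]=23 -> 23 > 21, search left half
lo=0, hi=3, mid=1, arr[mid]=4 -> 4 < 21, search right half
lo=2, hi=3, mid=2, arr[mid]=9 -> 9 < 21, search right half
lo=3, hi=3, mid=3, arr[mid]=21 -> Found target at index 3!

Binary search finds 21 at index 3 after 4 comparisons. The search repeatedly halves the search space by comparing with the middle element.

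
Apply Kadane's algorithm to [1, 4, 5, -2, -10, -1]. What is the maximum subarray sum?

Using Kadane's algorithm on [1, 4, 5, -2, -10, -1]:

Scanning through the array:
Position 1 (value 4): max_ending_here = 5, max_so_far = 5
Position 2 (value 5): max_ending_here = 10, max_so_far = 10
Position 3 (value -2): max_ending_here = 8, max_so_far = 10
Position 4 (value -10): max_ending_here = -2, max_so_far = 10
Position 5 (value -1): max_ending_here = -1, max_so_far = 10

Maximum subarray: [1, 4, 5]
Maximum sum: 10

The maximum subarray is [1, 4, 5] with sum 10. This subarray runs from index 0 to index 2.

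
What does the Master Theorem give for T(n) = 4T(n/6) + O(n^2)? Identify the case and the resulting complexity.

Master Theorem for T(n) = 4T(n/6) + O(n^2):

a = 4, b = 6, c = 2
log_b(a) = log_6(4) = 0.7737

Case 3: c = 2 > log_6(4) = 0.7737
T(n) = O(n^2) = O(n^2)

For T(n) = 4T(n/6) + O(n^2): log_6(4) = 0.7737. This is Case 3 of the Master Theorem (c > log_b(a), work dominated by root), giving O(n^2).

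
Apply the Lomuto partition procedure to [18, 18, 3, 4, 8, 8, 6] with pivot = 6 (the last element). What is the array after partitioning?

Lomuto partition with pivot = 6:

Initial array: [18, 18, 3, 4, 8, 8, 6]

arr[0]=18 > 6: no swap
arr[1]=18 > 6: no swap
arr[2]=3 <= 6: swap with position 0, array becomes [3, 18, 18, 4, 8, 8, 6]
arr[3]=4 <= 6: swap with position 1, array becomes [3, 4, 18, 18, 8, 8, 6]
arr[4]=8 > 6: no swap
arr[5]=8 > 6: no swap

Place pivot at position 2: [3, 4, 6, 18, 8, 8, 18]
Pivot position: 2

After partitioning with pivot 6, the array becomes [3, 4, 6, 18, 8, 8, 18]. The pivot is placed at index 2. All elements to the left of the pivot are <= 6, and all elements to the right are > 6.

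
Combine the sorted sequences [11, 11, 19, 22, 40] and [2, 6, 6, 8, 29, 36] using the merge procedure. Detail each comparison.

Merging process:

Compare 11 vs 2: take 2 from right. Merged: [2]
Compare 11 vs 6: take 6 from right. Merged: [2, 6]
Compare 11 vs 6: take 6 from right. Merged: [2, 6, 6]
Compare 11 vs 8: take 8 from right. Merged: [2, 6, 6, 8]
Compare 11 vs 29: take 11 from left. Merged: [2, 6, 6, 8, 11]
Compare 11 vs 29: take 11 from left. Merged: [2, 6, 6, 8, 11, 11]
Compare 19 vs 29: take 19 from left. Merged: [2, 6, 6, 8, 11, 11, 19]
Compare 22 vs 29: take 22 from left. Merged: [2, 6, 6, 8, 11, 11, 19, 22]
Compare 40 vs 29: take 29 from right. Merged: [2, 6, 6, 8, 11, 11, 19, 22, 29]
Compare 40 vs 36: take 36 from right. Merged: [2, 6, 6, 8, 11, 11, 19, 22, 29, 36]
Append remaining from left: [40]. Merged: [2, 6, 6, 8, 11, 11, 19, 22, 29, 36, 40]

Final merged array: [2, 6, 6, 8, 11, 11, 19, 22, 29, 36, 40]
Total comparisons: 10

The merged array is [2, 6, 6, 8, 11, 11, 19, 22, 29, 36, 40], requiring 10 comparisons. The merge step runs in O(n) time where n is the total number of elements.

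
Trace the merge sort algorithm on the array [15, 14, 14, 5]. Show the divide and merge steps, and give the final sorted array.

Merge sort trace:

Split: [15, 14, 14, 5] -> [15, 14] and [14, 5]
  Split: [15, 14] -> [15] and [14]
  Merge: [15] + [14] -> [14, 15]
  Split: [14, 5] -> [14] and [5]
  Merge: [14] + [5] -> [5, 14]
Merge: [14, 15] + [5, 14] -> [5, 14, 14, 15]

Final sorted array: [5, 14, 14, 15]

The merge sort proceeds by recursively splitting the array and merging sorted halves.
After all merges, the sorted array is [5, 14, 14, 15].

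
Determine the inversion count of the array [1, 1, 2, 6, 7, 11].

Finding inversions in [1, 1, 2, 6, 7, 11]:


Total inversions: 0

The array has 0 inversions. It is already sorted.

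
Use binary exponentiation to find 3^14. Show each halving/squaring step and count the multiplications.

Computing 3^14 by squaring (build up from 3^1; each line after the first costs one multiplication):

3^1 = 3
3^2 = (3^1)^2 = 3^2 = 9
3^3 = 3 * 3^2 = 3 * 9 = 27
3^6 = (3^3)^2 = 27^2 = 729
3^7 = 3 * 3^6 = 3 * 729 = 2187
3^14 = (3^7)^2 = 2187^2 = 4782969

Result: 4782969
Multiplications needed: 5 (5 lines after 3^1)

3^14 = 4782969. Using exponentiation by squaring, this requires 5 multiplications. The key idea: if the exponent is even, square the half-power; if odd, multiply by the base once.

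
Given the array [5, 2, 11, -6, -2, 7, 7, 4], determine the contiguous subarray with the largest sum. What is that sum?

Using Kadane's algorithm on [5, 2, 11, -6, -2, 7, 7, 4]:

Scanning through the array:
Position 1 (value 2): max_ending_here = 7, max_so_far = 7
Position 2 (value 11): max_ending_here = 18, max_so_far = 18
Position 3 (value -6): max_ending_here = 12, max_so_far = 18
Position 4 (value -2): max_ending_here = 10, max_so_far = 18
Position 5 (value 7): max_ending_here = 17, max_so_far = 18
Position 6 (value 7): max_ending_here = 24, max_so_far = 24
Position 7 (value 4): max_ending_here = 28, max_so_far = 28

Maximum subarray: [5, 2, 11, -6, -2, 7, 7, 4]
Maximum sum: 28

The maximum subarray is [5, 2, 11, -6, -2, 7, 7, 4] with sum 28. This subarray runs from index 0 to index 7.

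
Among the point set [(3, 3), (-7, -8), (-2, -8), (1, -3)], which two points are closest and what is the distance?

Computing all pairwise distances among 4 points:

d((3, 3), (-7, -8)) = 14.8661
d((3, 3), (-2, -8)) = 12.083
d((3, 3), (1, -3)) = 6.3246
d((-7, -8), (-2, -8)) = 5.0 <-- minimum
d((-7, -8), (1, -3)) = 9.434
d((-2, -8), (1, -3)) = 5.831

Closest pair: (-7, -8) and (-2, -8) with distance 5.0

The closest pair is (-7, -8) and (-2, -8) with Euclidean distance 5.0. For 4 points, brute-force pairwise comparison is shown above. For large n, the divide-and-conquer algorithm (sort by x, recurse on halves, check the dividing strip) achieves O(n log n).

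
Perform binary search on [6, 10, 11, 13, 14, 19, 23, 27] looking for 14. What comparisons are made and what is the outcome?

Binary search for 14 in [6, 10, 11, 13, 14, 19, 23, 27]:

lo=0, hi=7, mid=3, arr[mid]=13 -> 13 < 14, search right half
lo=4, hi=7, mid=5, arr[mid]=19 -> 19 > 14, search left half
lo=4, hi=4, mid=4, arr[mid]=14 -> Found target at index 4!

Binary search finds 14 at index 4 after 3 comparisons. The search repeatedly halves the search space by comparing with the middle element.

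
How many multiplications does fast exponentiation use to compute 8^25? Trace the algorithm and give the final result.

Computing 8^25 by squaring (build up from 8^1; each line after the first costs one multiplication):

8^1 = 8
8^2 = (8^1)^2 = 8^2 = 64
8^3 = 8 * 8^2 = 8 * 64 = 512
8^6 = (8^3)^2 = 512^2 = 262144
8^12 = (8^6)^2 = 262144^2 = 68719476736
8^24 = (8^12)^2 = 68719476736^2 = 4722366482869645213696
8^25 = 8 * 8^24 = 8 * 4722366482869645213696 = 37778931862957161709568

Result: 37778931862957161709568
Multiplications needed: 6 (6 lines after 8^1)

8^25 = 37778931862957161709568. Using exponentiation by squaring, this requires 6 multiplications. The key idea: if the exponent is even, square the half-power; if odd, multiply by the base once.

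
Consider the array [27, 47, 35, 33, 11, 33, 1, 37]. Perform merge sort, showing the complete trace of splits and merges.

Merge sort trace:

Split: [27, 47, 35, 33, 11, 33, 1, 37] -> [27, 47, 35, 33] and [11, 33, 1, 37]
  Split: [27, 47, 35, 33] -> [27, 47] and [35, 33]
    Split: [27, 47] -> [27] and [47]
    Merge: [27] + [47] -> [27, 47]
    Split: [35, 33] -> [35] and [33]
    Merge: [35] + [33] -> [33, 35]
  Merge: [27, 47] + [33, 35] -> [27, 33, 35, 47]
  Split: [11, 33, 1, 37] -> [11, 33] and [1, 37]
    Split: [11, 33] -> [11] and [33]
    Merge: [11] + [33] -> [11, 33]
    Split: [1, 37] -> [1] and [37]
    Merge: [1] + [37] -> [1, 37]
  Merge: [11, 33] + [1, 37] -> [1, 11, 33, 37]
Merge: [27, 33, 35, 47] + [1, 11, 33, 37] -> [1, 11, 27, 33, 33, 35, 37, 47]

Final sorted array: [1, 11, 27, 33, 33, 35, 37, 47]

The merge sort proceeds by recursively splitting the array and merging sorted halves.
After all merges, the sorted array is [1, 11, 27, 33, 33, 35, 37, 47].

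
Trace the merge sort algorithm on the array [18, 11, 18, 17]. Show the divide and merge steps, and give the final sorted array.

Merge sort trace:

Split: [18, 11, 18, 17] -> [18, 11] and [18, 17]
  Split: [18, 11] -> [18] and [11]
  Merge: [18] + [11] -> [11, 18]
  Split: [18, 17] -> [18] and [17]
  Merge: [18] + [17] -> [17, 18]
Merge: [11, 18] + [17, 18] -> [11, 17, 18, 18]

Final sorted array: [11, 17, 18, 18]

The merge sort proceeds by recursively splitting the array and merging sorted halves.
After all merges, the sorted array is [11, 17, 18, 18].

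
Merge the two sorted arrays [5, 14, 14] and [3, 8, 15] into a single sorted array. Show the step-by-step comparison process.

Merging process:

Compare 5 vs 3: take 3 from right. Merged: [3]
Compare 5 vs 8: take 5 from left. Merged: [3, 5]
Compare 14 vs 8: take 8 from right. Merged: [3, 5, 8]
Compare 14 vs 15: take 14 from left. Merged: [3, 5, 8, 14]
Compare 14 vs 15: take 14 from left. Merged: [3, 5, 8, 14, 14]
Append remaining from right: [15]. Merged: [3, 5, 8, 14, 14, 15]

Final merged array: [3, 5, 8, 14, 14, 15]
Total comparisons: 5

The merged array is [3, 5, 8, 14, 14, 15], requiring 5 comparisons. The merge step runs in O(n) time where n is the total number of elements.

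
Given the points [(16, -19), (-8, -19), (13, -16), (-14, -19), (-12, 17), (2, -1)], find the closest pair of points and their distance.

Computing all pairwise distances among 6 points:

d((16, -19), (-8, -19)) = 24.0
d((16, -19), (13, -16)) = 4.2426 <-- minimum
d((16, -19), (-14, -19)) = 30.0
d((16, -19), (-12, 17)) = 45.607
d((16, -19), (2, -1)) = 22.8035
d((-8, -19), (13, -16)) = 21.2132
d((-8, -19), (-14, -19)) = 6.0
d((-8, -19), (-12, 17)) = 36.2215
d((-8, -19), (2, -1)) = 20.5913
d((13, -16), (-14, -19)) = 27.1662
d((13, -16), (-12, 17)) = 41.4005
d((13, -16), (2, -1)) = 18.6011
d((-14, -19), (-12, 17)) = 36.0555
d((-14, -19), (2, -1)) = 24.0832
d((-12, 17), (2, -1)) = 22.8035

Closest pair: (16, -19) and (13, -16) with distance 4.2426

The closest pair is (16, -19) and (13, -16) with Euclidean distance 4.2426. For 6 points, brute-force pairwise comparison is shown above. For large n, the divide-and-conquer algorithm (sort by x, recurse on halves, check the dividing strip) achieves O(n log n).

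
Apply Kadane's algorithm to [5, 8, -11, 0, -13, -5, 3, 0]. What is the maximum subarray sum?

Using Kadane's algorithm on [5, 8, -11, 0, -13, -5, 3, 0]:

Scanning through the array:
Position 1 (value 8): max_ending_here = 13, max_so_far = 13
Position 2 (value -11): max_ending_here = 2, max_so_far = 13
Position 3 (value 0): max_ending_here = 2, max_so_far = 13
Position 4 (value -13): max_ending_here = -11, max_so_far = 13
Position 5 (value -5): max_ending_here = -5, max_so_far = 13
Position 6 (value 3): max_ending_here = 3, max_so_far = 13
Position 7 (value 0): max_ending_here = 3, max_so_far = 13

Maximum subarray: [5, 8]
Maximum sum: 13

The maximum subarray is [5, 8] with sum 13. This subarray runs from index 0 to index 1.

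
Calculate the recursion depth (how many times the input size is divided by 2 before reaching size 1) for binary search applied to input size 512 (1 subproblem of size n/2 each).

For divide and conquer with division factor 2:

Problem sizes at each level:
Level 0: 512
Level 1: 256
Level 2: 128
Level 3: 64
Level 4: 32
Level 5: 16
Level 6: 8
Level 7: 4
Level 8: 2
Level 9: 1

The root is level 0 and the size-1 base case is level 9 (the tree spans levels 0 through 9, i.e. 10 levels counting the root), so the depth is the number of divisions: log_2(512) = 9

The recursion tree depth is log_2(512) = 9. At each level, the problem size is divided by 2, so it takes 9 divisions to reduce to a base case of size 1. The algorithm makes 1 recursive call at each level.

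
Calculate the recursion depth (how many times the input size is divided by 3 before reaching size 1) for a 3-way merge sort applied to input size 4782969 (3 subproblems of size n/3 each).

For divide and conquer with division factor 3:

Problem sizes at each level:
Level 0: 4782969
Level 1: 1594323
Level 2: 531441
Level 3: 177147
Level 4: 59049
Level 5: 19683
Level 6: 6561
Level 7: 2187
Level 8: 729
Level 9: 243
Level 10: 81
Level 11: 27
Level 12: 9
Level 13: 3
Level 14: 1

The root is level 0 and the size-1 base case is level 14 (the tree spans levels 0 through 14, i.e. 15 levels counting the root), so the depth is the number of divisions: log_3(4782969) = 14

The recursion tree depth is log_3(4782969) = 14. At each level, the problem size is divided by 3, so it takes 14 divisions to reduce to a base case of size 1. The algorithm makes 3 recursive calls at each level.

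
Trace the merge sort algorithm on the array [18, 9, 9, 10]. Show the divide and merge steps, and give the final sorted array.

Merge sort trace:

Split: [18, 9, 9, 10] -> [18, 9] and [9, 10]
  Split: [18, 9] -> [18] and [9]
  Merge: [18] + [9] -> [9, 18]
  Split: [9, 10] -> [9] and [10]
  Merge: [9] + [10] -> [9, 10]
Merge: [9, 18] + [9, 10] -> [9, 9, 10, 18]

Final sorted array: [9, 9, 10, 18]

The merge sort proceeds by recursively splitting the array and merging sorted halves.
After all merges, the sorted array is [9, 9, 10, 18].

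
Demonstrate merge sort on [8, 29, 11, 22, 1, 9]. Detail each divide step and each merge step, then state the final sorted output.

Merge sort trace:

Split: [8, 29, 11, 22, 1, 9] -> [8, 29, 11] and [22, 1, 9]
  Split: [8, 29, 11] -> [8] and [29, 11]
    Split: [29, 11] -> [29] and [11]
    Merge: [29] + [11] -> [11, 29]
  Merge: [8] + [11, 29] -> [8, 11, 29]
  Split: [22, 1, 9] -> [22] and [1, 9]
    Split: [1, 9] -> [1] and [9]
    Merge: [1] + [9] -> [1, 9]
  Merge: [22] + [1, 9] -> [1, 9, 22]
Merge: [8, 11, 29] + [1, 9, 22] -> [1, 8, 9, 11, 22, 29]

Final sorted array: [1, 8, 9, 11, 22, 29]

The merge sort proceeds by recursively splitting the array and merging sorted halves.
After all merges, the sorted array is [1, 8, 9, 11, 22, 29].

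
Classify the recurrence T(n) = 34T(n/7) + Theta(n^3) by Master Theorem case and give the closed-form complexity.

Master Theorem for T(n) = 34T(n/7) + O(n^3):

a = 34, b = 7, c = 3
log_b(a) = log_7(34) = 1.8122

Case 3: c = 3 > log_7(34) = 1.8122
T(n) = O(n^3) = O(n^3)

For T(n) = 34T(n/7) + O(n^3): log_7(34) = 1.8122. This is Case 3 of the Master Theorem (c > log_b(a), work dominated by root), giving O(n^3).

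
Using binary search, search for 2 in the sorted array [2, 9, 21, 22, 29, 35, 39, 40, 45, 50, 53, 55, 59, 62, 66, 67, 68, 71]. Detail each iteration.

Binary search for 2 in [2, 9, 21, 22, 29, 35, 39, 40, 45, 50, 53, 55, 59, 62, 66, 67, 68, 71]:

lo=0, hi=17, mid=8, arr[mid]=45 -> 45 > 2, search left half
lo=0, hi=7, mid=3, arr[mid]=22 -> 22 > 2, search left half
lo=0, hi=2, mid=1, arr[mid]=9 -> 9 > 2, search left half
lo=0, hi=0, mid=0, arr[mid]=2 -> Found target at index 0!

Binary search finds 2 at index 0 after 4 comparisons. The search repeatedly halves the search space by comparing with the middle element.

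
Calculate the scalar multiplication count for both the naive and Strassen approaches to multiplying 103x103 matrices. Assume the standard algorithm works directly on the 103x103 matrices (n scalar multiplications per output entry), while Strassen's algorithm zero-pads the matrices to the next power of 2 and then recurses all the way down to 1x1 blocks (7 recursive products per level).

Matrix multiplication for 103x103 matrices:

Strassen's algorithm requires power-of-2 dimensions. Pad 103x103 to 128x128 (next power of 2).

Standard algorithm: 103^3 = 1092727 multiplications
Strassen's algorithm: 7^(log2(128)) = 7^7 = 823543 multiplications
Savings: 1092727 - 823543 = 269184 multiplications

Standard: 1092727 multiplications (103^3). Strassen: 823543 multiplications (7^7, after padding to 128x128). Strassen reduces 8 recursive multiplications to 7 at each level.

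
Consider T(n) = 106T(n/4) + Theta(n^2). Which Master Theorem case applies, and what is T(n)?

Master Theorem for T(n) = 106T(n/4) + O(n^2):

a = 106, b = 4, c = 2
log_b(a) = log_4(106) = 3.3640

Case 1: c = 2 < log_4(106) = 3.3640
T(n) = O(n^(log_4 106))

For T(n) = 106T(n/4) + O(n^2): log_4(106) = 3.3640. This is Case 1 of the Master Theorem (c < log_b(a), work dominated by leaves), giving O(n^(log_4 106)).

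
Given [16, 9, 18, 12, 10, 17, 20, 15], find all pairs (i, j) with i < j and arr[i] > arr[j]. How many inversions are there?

Finding inversions in [16, 9, 18, 12, 10, 17, 20, 15]:

(0, 1): arr[0]=16 > arr[1]=9
(0, 3): arr[0]=16 > arr[3]=12
(0, 4): arr[0]=16 > arr[4]=10
(0, 7): arr[0]=16 > arr[7]=15
(2, 3): arr[2]=18 > arr[3]=12
(2, 4): arr[2]=18 > arr[4]=10
(2, 5): arr[2]=18 > arr[5]=17
(2, 7): arr[2]=18 > arr[7]=15
(3, 4): arr[3]=12 > arr[4]=10
(5, 7): arr[5]=17 > arr[7]=15
(6, 7): arr[6]=20 > arr[7]=15

Total inversions: 11

The array has 11 inversion(s): (0,1), (0,3), (0,4), (0,7), (2,3), (2,4), (2,5), (2,7), (3,4), (5,7), (6,7). Each pair (i,j) satisfies i < j and arr[i] > arr[j].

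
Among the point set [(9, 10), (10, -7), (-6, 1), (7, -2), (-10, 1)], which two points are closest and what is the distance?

Computing all pairwise distances among 5 points:

d((9, 10), (10, -7)) = 17.0294
d((9, 10), (-6, 1)) = 17.4929
d((9, 10), (7, -2)) = 12.1655
d((9, 10), (-10, 1)) = 21.0238
d((10, -7), (-6, 1)) = 17.8885
d((10, -7), (7, -2)) = 5.831
d((10, -7), (-10, 1)) = 21.5407
d((-6, 1), (7, -2)) = 13.3417
d((-6, 1), (-10, 1)) = 4.0 <-- minimum
d((7, -2), (-10, 1)) = 17.2627

Closest pair: (-6, 1) and (-10, 1) with distance 4.0

The closest pair is (-6, 1) and (-10, 1) with Euclidean distance 4.0. For 5 points, brute-force pairwise comparison is shown above. For large n, the divide-and-conquer algorithm (sort by x, recurse on halves, check the dividing strip) achieves O(n log n).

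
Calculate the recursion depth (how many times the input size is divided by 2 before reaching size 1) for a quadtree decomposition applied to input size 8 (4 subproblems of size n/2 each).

For divide and conquer with division factor 2:

Problem sizes at each level:
Level 0: 8
Level 1: 4
Level 2: 2
Level 3: 1

The root is level 0 and the size-1 base case is level 3 (the tree spans levels 0 through 3, i.e. 4 levels counting the root), so the depth is the number of divisions: log_2(8) = 3

The recursion tree depth is log_2(8) = 3. At each level, the problem size is divided by 2, so it takes 3 divisions to reduce to a base case of size 1. The algorithm makes 4 recursive calls at each level.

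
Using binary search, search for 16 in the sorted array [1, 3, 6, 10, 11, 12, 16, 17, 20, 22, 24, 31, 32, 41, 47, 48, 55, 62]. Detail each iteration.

Binary search for 16 in [1, 3, 6, 10, 11, 12, 16, 17, 20, 22, 24, 31, 32, 41, 47, 48, 55, 62]:

lo=0, hi=17, mid=8, arr[mid]=20 -> 20 > 16, search left half
lo=0, hi=7, mid=3, arr[mid]=10 -> 10 < 16, search right half
lo=4, hi=7, mid=5, arr[mid]=12 -> 12 < 16, search right half
lo=6, hi=7, mid=6, arr[mid]=16 -> Found target at index 6!

Binary search finds 16 at index 6 after 4 comparisons. The search repeatedly halves the search space by comparing with the middle element.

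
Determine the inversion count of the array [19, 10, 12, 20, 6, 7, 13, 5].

Finding inversions in [19, 10, 12, 20, 6, 7, 13, 5]:

(0, 1): arr[0]=19 > arr[1]=10
(0, 2): arr[0]=19 > arr[2]=12
(0, 4): arr[0]=19 > arr[4]=6
(0, 5): arr[0]=19 > arr[5]=7
(0, 6): arr[0]=19 > arr[6]=13
(0, 7): arr[0]=19 > arr[7]=5
(1, 4): arr[1]=10 > arr[4]=6
(1, 5): arr[1]=10 > arr[5]=7
(1, 7): arr[1]=10 > arr[7]=5
(2, 4): arr[2]=12 > arr[4]=6
(2, 5): arr[2]=12 > arr[5]=7
(2, 7): arr[2]=12 > arr[7]=5
(3, 4): arr[3]=20 > arr[4]=6
(3, 5): arr[3]=20 > arr[5]=7
(3, 6): arr[3]=20 > arr[6]=13
(3, 7): arr[3]=20 > arr[7]=5
(4, 7): arr[4]=6 > arr[7]=5
(5, 7): arr[5]=7 > arr[7]=5
(6, 7): arr[6]=13 > arr[7]=5

Total inversions: 19

The array has 19 inversion(s): (0,1), (0,2), (0,4), (0,5), (0,6), (0,7), (1,4), (1,5), (1,7), (2,4), (2,5), (2,7), (3,4), (3,5), (3,6), (3,7), (4,7), (5,7), (6,7). Each pair (i,j) satisfies i < j and arr[i] > arr[j].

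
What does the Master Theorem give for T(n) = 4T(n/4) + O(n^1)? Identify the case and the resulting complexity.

Master Theorem for T(n) = 4T(n/4) + O(n^1):

a = 4, b = 4, c = 1
log_b(a) = log_4(4) = 1.0000

Case 2: c = 1 = log_4(4) = 1.0000
T(n) = O(n^1 log n) = O(n log n)

For T(n) = 4T(n/4) + O(n^1): log_4(4) = 1.0000. This is Case 2 of the Master Theorem (c = log_b(a), equal work at all levels), giving O(n log n).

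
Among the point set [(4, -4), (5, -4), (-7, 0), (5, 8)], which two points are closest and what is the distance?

Computing all pairwise distances among 4 points:

d((4, -4), (5, -4)) = 1.0 <-- minimum
d((4, -4), (-7, 0)) = 11.7047
d((4, -4), (5, 8)) = 12.0416
d((5, -4), (-7, 0)) = 12.6491
d((5, -4), (5, 8)) = 12.0
d((-7, 0), (5, 8)) = 14.4222

Closest pair: (4, -4) and (5, -4) with distance 1.0

The closest pair is (4, -4) and (5, -4) with Euclidean distance 1.0. For 4 points, brute-force pairwise comparison is shown above. For large n, the divide-and-conquer algorithm (sort by x, recurse on halves, check the dividing strip) achieves O(n log n).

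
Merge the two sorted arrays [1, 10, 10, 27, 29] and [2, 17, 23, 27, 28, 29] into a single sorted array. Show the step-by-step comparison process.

Merging process:

Compare 1 vs 2: take 1 from left. Merged: [1]
Compare 10 vs 2: take 2 from right. Merged: [1, 2]
Compare 10 vs 17: take 10 from left. Merged: [1, 2, 10]
Compare 10 vs 17: take 10 from left. Merged: [1, 2, 10, 10]
Compare 27 vs 17: take 17 from right. Merged: [1, 2, 10, 10, 17]
Compare 27 vs 23: take 23 from right. Merged: [1, 2, 10, 10, 17, 23]
Compare 27 vs 27: take 27 from left. Merged: [1, 2, 10, 10, 17, 23, 27]
Compare 29 vs 27: take 27 from right. Merged: [1, 2, 10, 10, 17, 23, 27, 27]
Compare 29 vs 28: take 28 from right. Merged: [1, 2, 10, 10, 17, 23, 27, 27, 28]
Compare 29 vs 29: take 29 from left. Merged: [1, 2, 10, 10, 17, 23, 27, 27, 28, 29]
Append remaining from right: [29]. Merged: [1, 2, 10, 10, 17, 23, 27, 27, 28, 29, 29]

Final merged array: [1, 2, 10, 10, 17, 23, 27, 27, 28, 29, 29]
Total comparisons: 10

The merged array is [1, 2, 10, 10, 17, 23, 27, 27, 28, 29, 29], requiring 10 comparisons. The merge step runs in O(n) time where n is the total number of elements.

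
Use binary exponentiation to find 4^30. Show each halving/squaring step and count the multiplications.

Computing 4^30 by squaring (build up from 4^1; each line after the first costs one multiplication):

4^1 = 4
4^2 = (4^1)^2 = 4^2 = 16
4^3 = 4 * 4^2 = 4 * 16 = 64
4^6 = (4^3)^2 = 64^2 = 4096
4^7 = 4 * 4^6 = 4 * 4096 = 16384
4^14 = (4^7)^2 = 16384^2 = 268435456
4^15 = 4 * 4^14 = 4 * 268435456 = 1073741824
4^30 = (4^15)^2 = 1073741824^2 = 1152921504606846976

Result: 1152921504606846976
Multiplications needed: 7 (7 lines after 4^1)

4^30 = 1152921504606846976. Using exponentiation by squaring, this requires 7 multiplications. The key idea: if the exponent is even, square the half-power; if odd, multiply by the base once.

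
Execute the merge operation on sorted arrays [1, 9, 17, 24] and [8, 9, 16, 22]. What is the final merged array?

Merging process:

Compare 1 vs 8: take 1 from left. Merged: [1]
Compare 9 vs 8: take 8 from right. Merged: [1, 8]
Compare 9 vs 9: take 9 from left. Merged: [1, 8, 9]
Compare 17 vs 9: take 9 from right. Merged: [1, 8, 9, 9]
Compare 17 vs 16: take 16 from right. Merged: [1, 8, 9, 9, 16]
Compare 17 vs 22: take 17 from left. Merged: [1, 8, 9, 9, 16, 17]
Compare 24 vs 22: take 22 from right. Merged: [1, 8, 9, 9, 16, 17, 22]
Append remaining from left: [24]. Merged: [1, 8, 9, 9, 16, 17, 22, 24]

Final merged array: [1, 8, 9, 9, 16, 17, 22, 24]
Total comparisons: 7

The merged array is [1, 8, 9, 9, 16, 17, 22, 24], requiring 7 comparisons. The merge step runs in O(n) time where n is the total number of elements.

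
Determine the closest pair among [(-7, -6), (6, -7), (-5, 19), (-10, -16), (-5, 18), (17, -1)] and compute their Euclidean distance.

Computing all pairwise distances among 6 points:

d((-7, -6), (6, -7)) = 13.0384
d((-7, -6), (-5, 19)) = 25.0799
d((-7, -6), (-10, -16)) = 10.4403
d((-7, -6), (-5, 18)) = 24.0832
d((-7, -6), (17, -1)) = 24.5153
d((6, -7), (-5, 19)) = 28.2312
d((6, -7), (-10, -16)) = 18.3576
d((6, -7), (-5, 18)) = 27.313
d((6, -7), (17, -1)) = 12.53
d((-5, 19), (-10, -16)) = 35.3553
d((-5, 19), (-5, 18)) = 1.0 <-- minimum
d((-5, 19), (17, -1)) = 29.7321
d((-10, -16), (-5, 18)) = 34.3657
d((-10, -16), (17, -1)) = 30.8869
d((-5, 18), (17, -1)) = 29.0689

Closest pair: (-5, 19) and (-5, 18) with distance 1.0

The closest pair is (-5, 19) and (-5, 18) with Euclidean distance 1.0. For 6 points, brute-force pairwise comparison is shown above. For large n, the divide-and-conquer algorithm (sort by x, recurse on halves, check the dividing strip) achieves O(n log n).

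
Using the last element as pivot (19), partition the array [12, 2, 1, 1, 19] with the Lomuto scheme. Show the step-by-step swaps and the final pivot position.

Lomuto partition with pivot = 19:

Initial array: [12, 2, 1, 1, 19]

arr[0]=12 <= 19: swap with position 0, array becomes [12, 2, 1, 1, 19]
arr[1]=2 <= 19: swap with position 1, array becomes [12, 2, 1, 1, 19]
arr[2]=1 <= 19: swap with position 2, array becomes [12, 2, 1, 1, 19]
arr[3]=1 <= 19: swap with position 3, array becomes [12, 2, 1, 1, 19]

Place pivot at position 4: [12, 2, 1, 1, 19]
Pivot position: 4

After partitioning with pivot 19, the array becomes [12, 2, 1, 1, 19]. The pivot is placed at index 4. All elements to the left of the pivot are <= 19, and all elements to the right are > 19.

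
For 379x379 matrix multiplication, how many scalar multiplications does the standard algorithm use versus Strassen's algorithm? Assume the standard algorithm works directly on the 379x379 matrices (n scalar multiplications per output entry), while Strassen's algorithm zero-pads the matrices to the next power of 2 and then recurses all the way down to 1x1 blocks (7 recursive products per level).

Matrix multiplication for 379x379 matrices:

Strassen's algorithm requires power-of-2 dimensions. Pad 379x379 to 512x512 (next power of 2).

Standard algorithm: 379^3 = 54439939 multiplications
Strassen's algorithm: 7^(log2(512)) = 7^9 = 40353607 multiplications
Savings: 54439939 - 40353607 = 14086332 multiplications

Standard: 54439939 multiplications (379^3). Strassen: 40353607 multiplications (7^9, after padding to 512x512). Strassen reduces 8 recursive multiplications to 7 at each level.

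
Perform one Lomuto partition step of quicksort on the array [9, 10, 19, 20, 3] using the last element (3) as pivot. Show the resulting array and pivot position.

Lomuto partition with pivot = 3:

Initial array: [9, 10, 19, 20, 3]

arr[0]=9 > 3: no swap
arr[1]=10 > 3: no swap
arr[2]=19 > 3: no swap
arr[3]=20 > 3: no swap

Place pivot at position 0: [3, 10, 19, 20, 9]
Pivot position: 0

After partitioning with pivot 3, the array becomes [3, 10, 19, 20, 9]. The pivot is placed at index 0. All elements to the left of the pivot are <= 3, and all elements to the right are > 3.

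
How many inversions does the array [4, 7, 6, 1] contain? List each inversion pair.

Finding inversions in [4, 7, 6, 1]:

(0, 3): arr[0]=4 > arr[3]=1
(1, 2): arr[1]=7 > arr[2]=6
(1, 3): arr[1]=7 > arr[3]=1
(2, 3): arr[2]=6 > arr[3]=1

Total inversions: 4

The array has 4 inversion(s): (0,3), (1,2), (1,3), (2,3). Each pair (i,j) satisfies i < j and arr[i] > arr[j].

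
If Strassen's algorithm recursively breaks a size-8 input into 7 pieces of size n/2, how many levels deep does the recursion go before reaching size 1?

For divide and conquer with division factor 2:

Problem sizes at each level:
Level 0: 8
Level 1: 4
Level 2: 2
Level 3: 1

The root is level 0 and the size-1 base case is level 3 (the tree spans levels 0 through 3, i.e. 4 levels counting the root), so the depth is the number of divisions: log_2(8) = 3

The recursion tree depth is log_2(8) = 3. At each level, the problem size is divided by 2, so it takes 3 divisions to reduce to a base case of size 1. The algorithm makes 7 recursive calls at each level.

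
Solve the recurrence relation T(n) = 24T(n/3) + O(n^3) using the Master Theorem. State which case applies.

Master Theorem for T(n) = 24T(n/3) + O(n^3):

a = 24, b = 3, c = 3
log_b(a) = log_3(24) = 2.8928

Case 3: c = 3 > log_3(24) = 2.8928
T(n) = O(n^3) = O(n^3)

For T(n) = 24T(n/3) + O(n^3): log_3(24) = 2.8928. This is Case 3 of the Master Theorem (c > log_b(a), work dominated by root), giving O(n^3).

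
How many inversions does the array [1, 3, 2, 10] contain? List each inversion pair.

Finding inversions in [1, 3, 2, 10]:

(1, 2): arr[1]=3 > arr[2]=2

Total inversions: 1

The array has 1 inversion(s): (1,2). Each pair (i,j) satisfies i < j and arr[i] > arr[j].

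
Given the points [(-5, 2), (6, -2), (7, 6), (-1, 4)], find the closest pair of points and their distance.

Computing all pairwise distances among 4 points:

d((-5, 2), (6, -2)) = 11.7047
d((-5, 2), (7, 6)) = 12.6491
d((-5, 2), (-1, 4)) = 4.4721 <-- minimum
d((6, -2), (7, 6)) = 8.0623
d((6, -2), (-1, 4)) = 9.2195
d((7, 6), (-1, 4)) = 8.2462

Closest pair: (-5, 2) and (-1, 4) with distance 4.4721

The closest pair is (-5, 2) and (-1, 4) with Euclidean distance 4.4721. For 4 points, brute-force pairwise comparison is shown above. For large n, the divide-and-conquer algorithm (sort by x, recurse on halves, check the dividing strip) achieves O(n log n).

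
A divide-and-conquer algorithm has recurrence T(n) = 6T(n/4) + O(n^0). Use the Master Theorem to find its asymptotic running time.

Master Theorem for T(n) = 6T(n/4) + O(n^0):

a = 6, b = 4, c = 0
log_b(a) = log_4(6) = 1.2925

Case 1: c = 0 < log_4(6) = 1.2925
T(n) = O(n^(log_4 6))

For T(n) = 6T(n/4) + O(n^0): log_4(6) = 1.2925. This is Case 1 of the Master Theorem (c < log_b(a), work dominated by leaves), giving O(n^(log_4 6)).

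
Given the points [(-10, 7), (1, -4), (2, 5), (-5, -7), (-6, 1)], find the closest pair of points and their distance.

Computing all pairwise distances among 5 points:

d((-10, 7), (1, -4)) = 15.5563
d((-10, 7), (2, 5)) = 12.1655
d((-10, 7), (-5, -7)) = 14.8661
d((-10, 7), (-6, 1)) = 7.2111
d((1, -4), (2, 5)) = 9.0554
d((1, -4), (-5, -7)) = 6.7082 <-- minimum
d((1, -4), (-6, 1)) = 8.6023
d((2, 5), (-5, -7)) = 13.8924
d((2, 5), (-6, 1)) = 8.9443
d((-5, -7), (-6, 1)) = 8.0623

Closest pair: (1, -4) and (-5, -7) with distance 6.7082

The closest pair is (1, -4) and (-5, -7) with Euclidean distance 6.7082. For 5 points, brute-force pairwise comparison is shown above. For large n, the divide-and-conquer algorithm (sort by x, recurse on halves, check the dividing strip) achieves O(n log n).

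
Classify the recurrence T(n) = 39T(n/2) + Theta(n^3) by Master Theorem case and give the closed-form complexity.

Master Theorem for T(n) = 39T(n/2) + O(n^3):

a = 39, b = 2, c = 3
log_b(a) = log_2(39) = 5.2854

Case 1: c = 3 < log_2(39) = 5.2854
T(n) = O(n^(log_2 39))

For T(n) = 39T(n/2) + O(n^3): log_2(39) = 5.2854. This is Case 1 of the Master Theorem (c < log_b(a), work dominated by leaves), giving O(n^(log_2 39)).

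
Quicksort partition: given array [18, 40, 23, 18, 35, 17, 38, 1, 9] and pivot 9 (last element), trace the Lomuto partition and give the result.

Lomuto partition with pivot = 9:

Initial array: [18, 40, 23, 18, 35, 17, 38, 1, 9]

arr[0]=18 > 9: no swap
arr[1]=40 > 9: no swap
arr[2]=23 > 9: no swap
arr[3]=18 > 9: no swap
arr[4]=35 > 9: no swap
arr[5]=17 > 9: no swap
arr[6]=38 > 9: no swap
arr[7]=1 <= 9: swap with position 0, array becomes [1, 40, 23, 18, 35, 17, 38, 18, 9]

Place pivot at position 1: [1, 9, 23, 18, 35, 17, 38, 18, 40]
Pivot position: 1

After partitioning with pivot 9, the array becomes [1, 9, 23, 18, 35, 17, 38, 18, 40]. The pivot is placed at index 1. All elements to the left of the pivot are <= 9, and all elements to the right are > 9.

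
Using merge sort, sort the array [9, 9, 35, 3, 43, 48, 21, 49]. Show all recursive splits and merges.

Merge sort trace:

Split: [9, 9, 35, 3, 43, 48, 21, 49] -> [9, 9, 35, 3] and [43, 48, 21, 49]
  Split: [9, 9, 35, 3] -> [9, 9] and [35, 3]
    Split: [9, 9] -> [9] and [9]
    Merge: [9] + [9] -> [9, 9]
    Split: [35, 3] -> [35] and [3]
    Merge: [35] + [3] -> [3, 35]
  Merge: [9, 9] + [3, 35] -> [3, 9, 9, 35]
  Split: [43, 48, 21, 49] -> [43, 48] and [21, 49]
    Split: [43, 48] -> [43] and [48]
    Merge: [43] + [48] -> [43, 48]
    Split: [21, 49] -> [21] and [49]
    Merge: [21] + [49] -> [21, 49]
  Merge: [43, 48] + [21, 49] -> [21, 43, 48, 49]
Merge: [3, 9, 9, 35] + [21, 43, 48, 49] -> [3, 9, 9, 21, 35, 43, 48, 49]

Final sorted array: [3, 9, 9, 21, 35, 43, 48, 49]

The merge sort proceeds by recursively splitting the array and merging sorted halves.
After all merges, the sorted array is [3, 9, 9, 21, 35, 43, 48, 49].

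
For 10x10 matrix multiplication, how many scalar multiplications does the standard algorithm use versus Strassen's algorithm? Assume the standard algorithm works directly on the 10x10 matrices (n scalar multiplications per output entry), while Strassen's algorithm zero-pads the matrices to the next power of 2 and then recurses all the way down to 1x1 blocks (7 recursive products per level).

Matrix multiplication for 10x10 matrices:

Strassen's algorithm requires power-of-2 dimensions. Pad 10x10 to 16x16 (next power of 2).

Standard algorithm: 10^3 = 1000 multiplications
Strassen's algorithm: 7^(log2(16)) = 7^4 = 2401 multiplications
Difference: 1000 - 2401 = -1401 (Strassen uses MORE here due to padding overhead — for small or just-over-power-of-2 n, padding can outweigh the per-level savings)

Standard: 1000 multiplications (10^3). Strassen: 2401 multiplications (7^4, after padding to 16x16). Strassen reduces 8 recursive multiplications to 7 at each level.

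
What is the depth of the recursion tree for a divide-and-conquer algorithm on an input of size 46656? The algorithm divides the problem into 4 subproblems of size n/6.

For divide and conquer with division factor 6:

Problem sizes at each level:
Level 0: 46656
Level 1: 7776
Level 2: 1296
Level 3: 216
Level 4: 36
Level 5: 6
Level 6: 1

The root is level 0 and the size-1 base case is level 6 (the tree spans levels 0 through 6, i.e. 7 levels counting the root), so the depth is the number of divisions: log_6(46656) = 6

The recursion tree depth is log_6(46656) = 6. At each level, the problem size is divided by 6, so it takes 6 divisions to reduce to a base case of size 1. The algorithm makes 4 recursive calls at each level.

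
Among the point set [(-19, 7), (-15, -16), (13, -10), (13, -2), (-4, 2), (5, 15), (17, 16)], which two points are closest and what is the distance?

Computing all pairwise distances among 7 points:

d((-19, 7), (-15, -16)) = 23.3452
d((-19, 7), (13, -10)) = 36.2353
d((-19, 7), (13, -2)) = 33.2415
d((-19, 7), (-4, 2)) = 15.8114
d((-19, 7), (5, 15)) = 25.2982
d((-19, 7), (17, 16)) = 37.108
d((-15, -16), (13, -10)) = 28.6356
d((-15, -16), (13, -2)) = 31.305
d((-15, -16), (-4, 2)) = 21.095
d((-15, -16), (5, 15)) = 36.8917
d((-15, -16), (17, 16)) = 45.2548
d((13, -10), (13, -2)) = 8.0 <-- minimum
d((13, -10), (-4, 2)) = 20.8087
d((13, -10), (5, 15)) = 26.2488
d((13, -10), (17, 16)) = 26.3059
d((13, -2), (-4, 2)) = 17.4642
d((13, -2), (5, 15)) = 18.7883
d((13, -2), (17, 16)) = 18.4391
d((-4, 2), (5, 15)) = 15.8114
d((-4, 2), (17, 16)) = 25.2389
d((5, 15), (17, 16)) = 12.0416

Closest pair: (13, -10) and (13, -2) with distance 8.0

The closest pair is (13, -10) and (13, -2) with Euclidean distance 8.0. For 7 points, brute-force pairwise comparison is shown above. For large n, the divide-and-conquer algorithm (sort by x, recurse on halves, check the dividing strip) achieves O(n log n).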